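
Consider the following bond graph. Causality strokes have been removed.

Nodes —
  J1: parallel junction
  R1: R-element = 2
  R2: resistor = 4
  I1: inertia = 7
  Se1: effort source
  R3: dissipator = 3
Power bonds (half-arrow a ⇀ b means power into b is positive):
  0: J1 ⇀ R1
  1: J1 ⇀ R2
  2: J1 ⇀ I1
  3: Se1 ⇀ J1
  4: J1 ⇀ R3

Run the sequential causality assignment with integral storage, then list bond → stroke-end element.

β3 |J1  (source Se1 imposes e)
β0 |R1  (0-jn J1 has e-setter on 3)
β1 |R2  (J1 effort already set via bond 3)
β2 |I1  (common-e at J1 fixed by 3)
β4 |R3  (J1: bond 3 brought effort, rest push out)

#0 stroke→R1
#1 stroke→R2
#2 stroke→I1
#3 stroke→J1
#4 stroke→R3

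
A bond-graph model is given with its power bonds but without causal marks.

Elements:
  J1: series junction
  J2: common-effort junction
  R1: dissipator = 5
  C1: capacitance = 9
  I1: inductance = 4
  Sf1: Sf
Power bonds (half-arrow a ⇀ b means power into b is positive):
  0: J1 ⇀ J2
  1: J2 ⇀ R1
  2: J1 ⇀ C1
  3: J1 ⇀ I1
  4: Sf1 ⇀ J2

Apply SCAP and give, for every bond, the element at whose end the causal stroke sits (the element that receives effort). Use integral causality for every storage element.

b0 →J1
b1 →J2
b2 →J1
b3 →I1
b4 →Sf1

β4 stroke at Sf1  (Sf1 fixes flow; stroke at Sf1)
β2 stroke at J1  (C1 integral (e out))
β3 stroke at I1  (I1 outputs flow p/I1)
β0 stroke at J1  (1-jn J1 has f-setter on 3)
β1 stroke at J2  (only one effort-in slot at J2)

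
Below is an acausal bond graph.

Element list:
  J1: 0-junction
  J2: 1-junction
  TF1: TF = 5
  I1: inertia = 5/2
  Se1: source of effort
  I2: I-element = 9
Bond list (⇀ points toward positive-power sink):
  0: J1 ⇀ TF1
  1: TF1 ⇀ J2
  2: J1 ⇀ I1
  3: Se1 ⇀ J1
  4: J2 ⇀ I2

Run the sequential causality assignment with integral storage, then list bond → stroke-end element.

#0 |TF1
#1 |J2
#2 |I1
#3 |J1
#4 |I2

bond 3 →J1  (source Se1 imposes e)
bond 0 →TF1  (common-e at J1 fixed by 3)
bond 2 →I1  (0-jn J1 has e-setter on 3)
bond 1 →J2  (through TF1, causality passes straight; one stroke at TF1)
bond 4 →I2  (J2 needs exactly one f-in)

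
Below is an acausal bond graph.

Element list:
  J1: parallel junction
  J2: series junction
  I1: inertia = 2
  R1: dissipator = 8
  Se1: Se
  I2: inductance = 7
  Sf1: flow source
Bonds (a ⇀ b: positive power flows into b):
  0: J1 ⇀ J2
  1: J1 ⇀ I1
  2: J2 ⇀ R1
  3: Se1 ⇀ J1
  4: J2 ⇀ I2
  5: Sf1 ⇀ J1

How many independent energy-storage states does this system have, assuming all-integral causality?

b3 stroke→J1  (Se1 (Se) sets effort on bond)
b5 stroke→Sf1  (Sf1 (Sf) sets flow on bond)
b0 stroke→J2  (J1: bond 3 brought effort, rest push out)
b1 stroke→I1  (J1: bond 3 brought effort, rest push out)
b4 stroke→I2  (I2: I, integral causality)
b2 stroke→J2  (common-f at J2 fixed by 4)

2  (I1, I2 all integral)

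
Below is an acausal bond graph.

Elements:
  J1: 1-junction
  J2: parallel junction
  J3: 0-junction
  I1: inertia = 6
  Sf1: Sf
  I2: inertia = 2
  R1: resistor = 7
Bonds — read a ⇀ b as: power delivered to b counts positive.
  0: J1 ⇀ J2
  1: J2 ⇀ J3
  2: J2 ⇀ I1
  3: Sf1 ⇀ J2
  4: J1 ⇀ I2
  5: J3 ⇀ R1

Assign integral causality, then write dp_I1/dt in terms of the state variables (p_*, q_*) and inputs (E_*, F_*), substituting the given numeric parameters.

bond 3 →Sf1  (source Sf1 imposes f)
bond 2 →I1  (I1 outputs flow p/I1)
bond 4 →I2  (I2: I, integral causality)
bond 0 →J1  (1-jn J1 has f-setter on 4)
bond 1 →J2  (J2 needs exactly one e-in)
bond 5 →J3  (only one effort-in slot at J3)

dp_I1/dt = 7*F_Sf1 - 7*p_I1/6 + 7*p_I2/2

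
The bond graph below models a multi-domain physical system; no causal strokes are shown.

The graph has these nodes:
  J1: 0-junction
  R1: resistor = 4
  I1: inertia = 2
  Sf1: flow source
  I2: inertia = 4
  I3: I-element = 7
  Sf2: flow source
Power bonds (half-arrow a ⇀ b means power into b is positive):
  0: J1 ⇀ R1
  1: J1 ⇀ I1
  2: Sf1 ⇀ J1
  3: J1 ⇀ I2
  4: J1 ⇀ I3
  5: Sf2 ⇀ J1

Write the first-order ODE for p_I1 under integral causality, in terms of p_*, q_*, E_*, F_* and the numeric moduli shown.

b2 stroke→Sf1  (Sf1 (Sf) sets flow on bond)
b5 stroke→Sf2  (Sf2 fixes flow; stroke at Sf2)
b1 stroke→I1  (I1 integral (f out))
b3 stroke→I2  (prefer integral on I2)
b4 stroke→I3  (I3 outputs flow p/I3)
b0 stroke→J1  (J1: last free bond brings effort in)

dp_I1/dt = 4*F_Sf1 + 4*F_Sf2 - 2*p_I1 - p_I2 - 4*p_I3/7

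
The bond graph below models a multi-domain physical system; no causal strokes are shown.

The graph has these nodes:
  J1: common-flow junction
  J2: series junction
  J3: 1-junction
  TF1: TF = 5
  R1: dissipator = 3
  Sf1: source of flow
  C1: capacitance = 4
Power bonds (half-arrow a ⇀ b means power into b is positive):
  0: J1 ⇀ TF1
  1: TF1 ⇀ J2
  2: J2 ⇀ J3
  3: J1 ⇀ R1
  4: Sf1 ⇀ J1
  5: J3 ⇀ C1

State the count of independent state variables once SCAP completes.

#4 stroke→Sf1  (Sf1 fixes flow; stroke at Sf1)
#0 stroke→J1  (J1: bond 4 brought flow, rest push out)
#3 stroke→J1  (1-jn J1 has f-setter on 4)
#1 stroke→TF1  (TF TF1: opposite of bond 0)
#2 stroke→J2  (1-jn J2 has f-setter on 1)
#5 stroke→J3  (J3: bond 2 brought flow, rest push out)

1  (C1 all integral)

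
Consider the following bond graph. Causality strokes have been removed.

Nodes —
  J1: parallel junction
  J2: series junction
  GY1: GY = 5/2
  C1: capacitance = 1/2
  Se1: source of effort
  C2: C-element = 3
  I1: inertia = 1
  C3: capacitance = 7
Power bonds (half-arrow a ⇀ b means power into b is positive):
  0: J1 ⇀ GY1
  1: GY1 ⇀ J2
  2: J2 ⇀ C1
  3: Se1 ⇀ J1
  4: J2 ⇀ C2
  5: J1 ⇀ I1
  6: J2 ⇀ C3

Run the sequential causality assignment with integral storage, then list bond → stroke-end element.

b0 stroke at GY1
b1 stroke at GY1
b2 stroke at J2
b3 stroke at J1
b4 stroke at J2
b5 stroke at I1
b6 stroke at J2

b3 stroke→J1  (Se1: effort source, stroke at far end)
b0 stroke→GY1  (J1 effort already set via bond 3)
b5 stroke→I1  (J1 effort already set via bond 3)
b1 stroke→GY1  (GY1: gyrator matches bond 0)
b2 stroke→J2  (1-jn J2 has f-setter on 1)
b4 stroke→J2  (J2 flow already set via bond 1)
b6 stroke→J2  (1-jn J2 has f-setter on 1)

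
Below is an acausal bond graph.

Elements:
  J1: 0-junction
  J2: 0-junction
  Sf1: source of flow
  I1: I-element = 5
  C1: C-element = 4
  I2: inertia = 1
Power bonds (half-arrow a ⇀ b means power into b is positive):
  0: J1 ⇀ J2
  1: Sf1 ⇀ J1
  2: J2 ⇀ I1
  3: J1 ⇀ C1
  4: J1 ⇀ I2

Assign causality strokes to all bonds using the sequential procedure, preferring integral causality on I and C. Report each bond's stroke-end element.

b1 stroke at Sf1  (Sf1 fixes flow; stroke at Sf1)
b2 stroke at I1  (I1 outputs flow p/I1)
b0 stroke at J2  (J2 needs exactly one e-in)
b3 stroke at J1  (C1 integral (e out))
b4 stroke at I2  (common-e at J1 fixed by 3)

b0 →J2
b1 →Sf1
b2 →I1
b3 →J1
b4 →I2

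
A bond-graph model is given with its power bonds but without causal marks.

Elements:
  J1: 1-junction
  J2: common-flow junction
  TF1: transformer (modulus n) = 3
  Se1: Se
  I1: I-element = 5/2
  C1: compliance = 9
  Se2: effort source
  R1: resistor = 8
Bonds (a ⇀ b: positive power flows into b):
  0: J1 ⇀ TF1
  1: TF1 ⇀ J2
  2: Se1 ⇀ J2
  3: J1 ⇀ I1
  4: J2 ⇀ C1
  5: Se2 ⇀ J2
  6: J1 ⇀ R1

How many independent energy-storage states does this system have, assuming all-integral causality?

b2 stroke→J2  (Se1 fixes effort; stroke away)
b5 stroke→J2  (Se2: effort source, stroke at far end)
b3 stroke→I1  (I1: I, integral causality)
b0 stroke→J1  (J1: bond 3 brought flow, rest push out)
b6 stroke→J1  (common-f at J1 fixed by 3)
b1 stroke→TF1  (TF TF1: opposite of bond 0)
b4 stroke→J2  (J2: bond 1 brought flow, rest push out)

2  (C1, I1 all integral)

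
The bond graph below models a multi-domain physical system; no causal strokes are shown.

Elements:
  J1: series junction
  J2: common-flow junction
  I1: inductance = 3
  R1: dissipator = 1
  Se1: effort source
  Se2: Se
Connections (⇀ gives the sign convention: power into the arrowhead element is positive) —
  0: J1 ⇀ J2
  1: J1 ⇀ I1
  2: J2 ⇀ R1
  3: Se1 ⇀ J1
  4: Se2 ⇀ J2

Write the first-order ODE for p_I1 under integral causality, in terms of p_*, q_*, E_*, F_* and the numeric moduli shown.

#3 stroke→J1  (source Se1 imposes e)
#4 stroke→J2  (Se2 fixes effort; stroke away)
#1 stroke→I1  (prefer integral on I1)
#0 stroke→J1  (1-jn J1 has f-setter on 1)
#2 stroke→J2  (J2: bond 0 brought flow, rest push out)

dp_I1/dt = E_Se1 + E_Se2 - p_I1/3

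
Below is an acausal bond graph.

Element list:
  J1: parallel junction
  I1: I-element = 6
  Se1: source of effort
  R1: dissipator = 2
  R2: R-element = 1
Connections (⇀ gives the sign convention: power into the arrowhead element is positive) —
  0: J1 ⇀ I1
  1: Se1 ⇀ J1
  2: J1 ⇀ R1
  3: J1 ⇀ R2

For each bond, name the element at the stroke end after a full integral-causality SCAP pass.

#1 |J1  (Se1 (Se) sets effort on bond)
#0 |I1  (J1 effort already set via bond 1)
#2 |R1  (J1 effort already set via bond 1)
#3 |R2  (0-jn J1 has e-setter on 1)

#0 stroke at I1
#1 stroke at J1
#2 stroke at R1
#3 stroke at R2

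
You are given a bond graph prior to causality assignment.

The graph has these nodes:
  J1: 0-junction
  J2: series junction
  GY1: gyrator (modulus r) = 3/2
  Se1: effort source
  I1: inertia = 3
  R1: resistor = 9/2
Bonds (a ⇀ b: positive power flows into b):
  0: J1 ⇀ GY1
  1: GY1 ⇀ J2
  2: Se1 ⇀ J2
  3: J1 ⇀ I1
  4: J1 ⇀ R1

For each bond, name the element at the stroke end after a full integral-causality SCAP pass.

#0 stroke→GY1
#1 stroke→GY1
#2 stroke→J2
#3 stroke→I1
#4 stroke→J1

#2 →J2  (Se1 (Se) sets effort on bond)
#1 →GY1  (J2: last free bond brings flow in)
#0 →GY1  (through GY1, causality inverts; strokes same side of GY1)
#3 →I1  (prefer integral on I1)
#4 →J1  (J1 needs exactly one e-in)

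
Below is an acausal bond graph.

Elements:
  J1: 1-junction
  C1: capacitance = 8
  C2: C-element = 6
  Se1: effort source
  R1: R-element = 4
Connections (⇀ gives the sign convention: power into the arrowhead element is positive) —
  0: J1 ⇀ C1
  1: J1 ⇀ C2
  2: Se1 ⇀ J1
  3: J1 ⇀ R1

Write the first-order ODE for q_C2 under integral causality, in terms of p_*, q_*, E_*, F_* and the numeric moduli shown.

dq_C2/dt = E_Se1/4 - q_C1/32 - q_C2/24

#2 →J1  (source Se1 imposes e)
#0 →J1  (C1 integral (e out))
#1 →J1  (C2: C, integral causality)
#3 →R1  (closing 1-jn rule on J1)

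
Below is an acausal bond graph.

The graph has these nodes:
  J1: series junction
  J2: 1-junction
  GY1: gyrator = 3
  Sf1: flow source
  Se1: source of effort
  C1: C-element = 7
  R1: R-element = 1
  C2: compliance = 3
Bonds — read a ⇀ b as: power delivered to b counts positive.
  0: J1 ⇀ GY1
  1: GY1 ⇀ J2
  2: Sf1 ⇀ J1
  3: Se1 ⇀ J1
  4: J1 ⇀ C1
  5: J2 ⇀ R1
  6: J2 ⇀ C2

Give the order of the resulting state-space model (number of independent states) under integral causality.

2  (C1, C2 all integral)

b2 stroke→Sf1  (Sf1 fixes flow; stroke at Sf1)
b3 stroke→J1  (source Se1 imposes e)
b0 stroke→J1  (J1 flow already set via bond 2)
b4 stroke→J1  (1-jn J1 has f-setter on 2)
b1 stroke→J2  (through GY1, causality inverts; strokes same side of GY1)
b6 stroke→J2  (prefer integral on C2)
b5 stroke→R1  (J2: last free bond brings flow in)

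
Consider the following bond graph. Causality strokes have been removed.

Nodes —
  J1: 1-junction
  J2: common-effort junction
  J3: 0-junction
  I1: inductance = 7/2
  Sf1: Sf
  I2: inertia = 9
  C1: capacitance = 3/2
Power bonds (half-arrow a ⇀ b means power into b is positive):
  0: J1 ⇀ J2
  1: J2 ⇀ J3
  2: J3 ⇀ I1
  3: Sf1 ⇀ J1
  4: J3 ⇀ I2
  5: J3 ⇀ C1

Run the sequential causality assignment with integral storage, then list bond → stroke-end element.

#0 stroke at J1
#1 stroke at J2
#2 stroke at I1
#3 stroke at Sf1
#4 stroke at I2
#5 stroke at J3

β3 →Sf1  (Sf1 (Sf) sets flow on bond)
β0 →J1  (J1: bond 3 brought flow, rest push out)
β1 →J2  (closing 0-jn rule on J2)
β2 →I1  (I1 outputs flow p/I1)
β4 →I2  (prefer integral on I2)
β5 →J3  (closing 0-jn rule on J3)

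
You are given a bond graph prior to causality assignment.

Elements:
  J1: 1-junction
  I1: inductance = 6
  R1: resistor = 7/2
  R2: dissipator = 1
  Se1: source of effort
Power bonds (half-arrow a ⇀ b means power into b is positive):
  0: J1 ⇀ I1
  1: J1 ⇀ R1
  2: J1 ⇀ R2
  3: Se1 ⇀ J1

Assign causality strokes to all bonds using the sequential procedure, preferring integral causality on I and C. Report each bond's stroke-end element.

bond 3 stroke at J1  (source Se1 imposes e)
bond 0 stroke at I1  (I1: I, integral causality)
bond 1 stroke at J1  (J1 flow already set via bond 0)
bond 2 stroke at J1  (common-f at J1 fixed by 0)

b0 |I1
b1 |J1
b2 |J1
b3 |J1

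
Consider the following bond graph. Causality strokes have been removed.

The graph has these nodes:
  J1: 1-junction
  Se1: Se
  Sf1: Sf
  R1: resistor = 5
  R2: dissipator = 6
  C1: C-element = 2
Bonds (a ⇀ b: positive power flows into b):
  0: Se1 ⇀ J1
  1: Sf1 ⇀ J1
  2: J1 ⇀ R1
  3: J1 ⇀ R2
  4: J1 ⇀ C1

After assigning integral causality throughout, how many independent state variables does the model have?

β0 |J1  (source Se1 imposes e)
β1 |Sf1  (Sf1 fixes flow; stroke at Sf1)
β2 |J1  (J1: bond 1 brought flow, rest push out)
β3 |J1  (J1 flow already set via bond 1)
β4 |J1  (J1: bond 1 brought flow, rest push out)

1  (C1 all integral)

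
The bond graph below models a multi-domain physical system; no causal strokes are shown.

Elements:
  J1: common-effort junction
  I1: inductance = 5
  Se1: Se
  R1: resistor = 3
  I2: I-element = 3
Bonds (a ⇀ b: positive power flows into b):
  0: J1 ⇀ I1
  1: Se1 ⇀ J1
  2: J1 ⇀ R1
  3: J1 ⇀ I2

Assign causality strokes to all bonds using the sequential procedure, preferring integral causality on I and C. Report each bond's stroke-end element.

b0 stroke at I1
b1 stroke at J1
b2 stroke at R1
b3 stroke at I2

#1 |J1  (source Se1 imposes e)
#0 |I1  (0-jn J1 has e-setter on 1)
#2 |R1  (J1 effort already set via bond 1)
#3 |I2  (common-e at J1 fixed by 1)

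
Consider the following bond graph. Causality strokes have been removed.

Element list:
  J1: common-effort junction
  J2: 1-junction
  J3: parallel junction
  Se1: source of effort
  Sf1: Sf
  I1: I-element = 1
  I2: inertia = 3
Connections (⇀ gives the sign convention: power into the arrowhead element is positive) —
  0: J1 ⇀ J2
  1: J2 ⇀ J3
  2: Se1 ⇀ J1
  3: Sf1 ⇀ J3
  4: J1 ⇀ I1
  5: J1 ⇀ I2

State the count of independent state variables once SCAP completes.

2  (I1, I2 all integral)

β2 stroke at J1  (Se1 (Se) sets effort on bond)
β3 stroke at Sf1  (Sf1 (Sf) sets flow on bond)
β0 stroke at J2  (J1: bond 2 brought effort, rest push out)
β4 stroke at I1  (common-e at J1 fixed by 2)
β5 stroke at I2  (J1 effort already set via bond 2)
β1 stroke at J3  (J2: last free bond brings flow in)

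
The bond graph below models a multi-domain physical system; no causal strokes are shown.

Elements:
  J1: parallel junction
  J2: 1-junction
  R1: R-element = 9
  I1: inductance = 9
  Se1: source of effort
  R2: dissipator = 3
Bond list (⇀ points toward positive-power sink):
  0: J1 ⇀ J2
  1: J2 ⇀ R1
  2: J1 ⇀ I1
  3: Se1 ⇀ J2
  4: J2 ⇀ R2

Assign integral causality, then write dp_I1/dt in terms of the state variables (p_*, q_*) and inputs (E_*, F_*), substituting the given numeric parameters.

dp_I1/dt = -E_Se1 - 4*p_I1/3

bond 3 stroke→J2  (Se1 (Se) sets effort on bond)
bond 2 stroke→I1  (I1 outputs flow p/I1)
bond 0 stroke→J1  (J1 needs exactly one e-in)
bond 1 stroke→J2  (common-f at J2 fixed by 0)
bond 4 stroke→J2  (J2 flow already set via bond 0)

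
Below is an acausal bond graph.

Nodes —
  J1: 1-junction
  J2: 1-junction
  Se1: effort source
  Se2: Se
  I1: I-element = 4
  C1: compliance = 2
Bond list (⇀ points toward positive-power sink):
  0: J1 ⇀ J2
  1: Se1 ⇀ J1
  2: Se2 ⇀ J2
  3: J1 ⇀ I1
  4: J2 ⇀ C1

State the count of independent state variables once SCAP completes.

bond 1 →J1  (Se1: effort source, stroke at far end)
bond 2 →J2  (Se2: effort source, stroke at far end)
bond 3 →I1  (I1: I, integral causality)
bond 0 →J1  (1-jn J1 has f-setter on 3)
bond 4 →J2  (1-jn J2 has f-setter on 0)

2  (C1, I1 all integral)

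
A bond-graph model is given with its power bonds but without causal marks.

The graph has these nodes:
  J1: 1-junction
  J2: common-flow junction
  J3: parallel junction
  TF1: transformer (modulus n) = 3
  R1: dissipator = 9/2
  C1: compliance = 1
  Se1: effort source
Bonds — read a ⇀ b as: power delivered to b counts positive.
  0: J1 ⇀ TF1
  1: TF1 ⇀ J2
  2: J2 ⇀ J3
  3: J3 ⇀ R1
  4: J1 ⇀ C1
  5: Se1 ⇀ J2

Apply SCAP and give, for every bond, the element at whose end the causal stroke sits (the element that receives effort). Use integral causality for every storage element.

#5 →J2  (Se1: effort source, stroke at far end)
#4 →J1  (C1: C, integral causality)
#0 →TF1  (J1 needs exactly one f-in)
#1 →J2  (TF1: transformer flips bond 0)
#2 →J3  (J2 needs exactly one f-in)
#3 →R1  (J3: bond 2 brought effort, rest push out)

bond 0 →TF1
bond 1 →J2
bond 2 →J3
bond 3 →R1
bond 4 →J1
bond 5 →J2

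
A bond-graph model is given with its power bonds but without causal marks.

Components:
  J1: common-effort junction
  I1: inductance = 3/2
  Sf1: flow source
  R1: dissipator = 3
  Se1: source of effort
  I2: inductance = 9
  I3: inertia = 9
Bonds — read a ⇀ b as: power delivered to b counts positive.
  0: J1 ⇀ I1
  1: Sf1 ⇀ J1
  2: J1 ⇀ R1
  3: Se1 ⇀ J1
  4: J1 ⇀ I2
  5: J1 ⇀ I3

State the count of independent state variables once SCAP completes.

#1 |Sf1  (Sf1 fixes flow; stroke at Sf1)
#3 |J1  (Se1: effort source, stroke at far end)
#0 |I1  (J1 effort already set via bond 3)
#2 |R1  (J1 effort already set via bond 3)
#4 |I2  (0-jn J1 has e-setter on 3)
#5 |I3  (J1: bond 3 brought effort, rest push out)

3  (I1, I2, I3 all integral)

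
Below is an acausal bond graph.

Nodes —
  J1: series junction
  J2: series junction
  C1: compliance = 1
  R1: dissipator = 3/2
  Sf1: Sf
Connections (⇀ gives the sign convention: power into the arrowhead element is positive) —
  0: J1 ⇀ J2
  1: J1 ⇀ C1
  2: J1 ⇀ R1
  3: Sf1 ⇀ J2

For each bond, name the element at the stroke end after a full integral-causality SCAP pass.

#3 |Sf1  (Sf1 (Sf) sets flow on bond)
#0 |J2  (1-jn J2 has f-setter on 3)
#1 |J1  (1-jn J1 has f-setter on 0)
#2 |J1  (common-f at J1 fixed by 0)

β0 stroke→J2
β1 stroke→J1
β2 stroke→J1
β3 stroke→Sf1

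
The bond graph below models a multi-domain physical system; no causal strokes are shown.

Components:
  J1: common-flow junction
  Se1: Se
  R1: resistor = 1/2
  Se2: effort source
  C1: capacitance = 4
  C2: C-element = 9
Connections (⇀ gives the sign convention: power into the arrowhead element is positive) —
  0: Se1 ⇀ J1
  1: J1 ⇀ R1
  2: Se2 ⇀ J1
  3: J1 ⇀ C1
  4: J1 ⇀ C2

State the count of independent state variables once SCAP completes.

2  (C1, C2 all integral)

b0 →J1  (source Se1 imposes e)
b2 →J1  (Se2 (Se) sets effort on bond)
b3 →J1  (C1 integral (e out))
b4 →J1  (C2 outputs effort q/C2)
b1 →R1  (closing 1-jn rule on J1)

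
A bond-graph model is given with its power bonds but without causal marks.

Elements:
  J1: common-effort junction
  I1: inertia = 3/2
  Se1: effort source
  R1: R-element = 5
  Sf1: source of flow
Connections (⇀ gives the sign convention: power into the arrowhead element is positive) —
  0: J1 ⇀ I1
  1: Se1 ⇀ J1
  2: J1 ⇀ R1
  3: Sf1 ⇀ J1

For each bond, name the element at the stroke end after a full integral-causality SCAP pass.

bond 1 stroke→J1  (Se1: effort source, stroke at far end)
bond 3 stroke→Sf1  (source Sf1 imposes f)
bond 0 stroke→I1  (J1: bond 1 brought effort, rest push out)
bond 2 stroke→R1  (common-e at J1 fixed by 1)

β0 stroke→I1
β1 stroke→J1
β2 stroke→R1
β3 stroke→Sf1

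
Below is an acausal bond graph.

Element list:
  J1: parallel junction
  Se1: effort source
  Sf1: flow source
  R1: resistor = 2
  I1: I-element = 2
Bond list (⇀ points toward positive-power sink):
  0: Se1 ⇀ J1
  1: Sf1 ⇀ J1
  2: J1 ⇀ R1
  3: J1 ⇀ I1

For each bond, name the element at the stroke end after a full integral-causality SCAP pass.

bond 0 →J1  (Se1: effort source, stroke at far end)
bond 1 →Sf1  (Sf1 (Sf) sets flow on bond)
bond 2 →R1  (J1 effort already set via bond 0)
bond 3 →I1  (J1: bond 0 brought effort, rest push out)

β0 |J1
β1 |Sf1
β2 |R1
β3 |I1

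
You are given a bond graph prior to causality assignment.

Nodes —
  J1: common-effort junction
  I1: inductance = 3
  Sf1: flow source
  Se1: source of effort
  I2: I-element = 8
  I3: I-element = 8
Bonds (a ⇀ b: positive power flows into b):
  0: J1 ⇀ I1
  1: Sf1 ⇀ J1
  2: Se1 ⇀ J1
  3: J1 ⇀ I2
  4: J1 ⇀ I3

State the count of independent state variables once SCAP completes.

3  (I1, I2, I3 all integral)

b1 stroke at Sf1  (Sf1 (Sf) sets flow on bond)
b2 stroke at J1  (Se1 (Se) sets effort on bond)
b0 stroke at I1  (common-e at J1 fixed by 2)
b3 stroke at I2  (J1 effort already set via bond 2)
b4 stroke at I3  (J1: bond 2 brought effort, rest push out)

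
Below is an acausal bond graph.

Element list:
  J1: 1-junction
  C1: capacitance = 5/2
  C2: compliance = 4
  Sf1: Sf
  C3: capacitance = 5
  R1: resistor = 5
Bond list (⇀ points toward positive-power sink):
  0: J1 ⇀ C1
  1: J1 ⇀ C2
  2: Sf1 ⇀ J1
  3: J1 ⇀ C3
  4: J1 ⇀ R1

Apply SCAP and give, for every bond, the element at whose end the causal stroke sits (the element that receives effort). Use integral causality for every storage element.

b0 →J1
b1 →J1
b2 →Sf1
b3 →J1
b4 →J1

#2 stroke→Sf1  (Sf1: flow source, stroke at near end)
#0 stroke→J1  (common-f at J1 fixed by 2)
#1 stroke→J1  (J1: bond 2 brought flow, rest push out)
#3 stroke→J1  (J1 flow already set via bond 2)
#4 stroke→J1  (J1 flow already set via bond 2)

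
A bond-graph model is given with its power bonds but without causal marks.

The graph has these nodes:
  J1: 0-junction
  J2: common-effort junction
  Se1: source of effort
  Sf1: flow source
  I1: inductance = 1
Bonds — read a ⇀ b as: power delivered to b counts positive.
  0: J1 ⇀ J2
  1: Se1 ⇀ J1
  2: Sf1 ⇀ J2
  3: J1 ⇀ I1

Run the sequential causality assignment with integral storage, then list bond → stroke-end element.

β1 →J1  (Se1: effort source, stroke at far end)
β2 →Sf1  (Sf1: flow source, stroke at near end)
β0 →J2  (common-e at J1 fixed by 1)
β3 →I1  (0-jn J1 has e-setter on 1)

#0 |J2
#1 |J1
#2 |Sf1
#3 |I1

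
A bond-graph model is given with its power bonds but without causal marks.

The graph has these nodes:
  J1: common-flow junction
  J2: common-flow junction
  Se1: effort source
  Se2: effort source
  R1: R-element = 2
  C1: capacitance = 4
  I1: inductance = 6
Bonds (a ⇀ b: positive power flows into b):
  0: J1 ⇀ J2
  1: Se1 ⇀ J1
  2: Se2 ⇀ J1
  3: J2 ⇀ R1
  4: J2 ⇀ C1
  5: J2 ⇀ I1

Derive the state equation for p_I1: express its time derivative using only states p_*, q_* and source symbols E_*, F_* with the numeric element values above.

dp_I1/dt = E_Se1 + E_Se2 - p_I1/3 - q_C1/4

β1 |J1  (source Se1 imposes e)
β2 |J1  (source Se2 imposes e)
β0 |J2  (J1 needs exactly one f-in)
β4 |J2  (C1: C, integral causality)
β5 |I1  (prefer integral on I1)
β3 |J2  (common-f at J2 fixed by 5)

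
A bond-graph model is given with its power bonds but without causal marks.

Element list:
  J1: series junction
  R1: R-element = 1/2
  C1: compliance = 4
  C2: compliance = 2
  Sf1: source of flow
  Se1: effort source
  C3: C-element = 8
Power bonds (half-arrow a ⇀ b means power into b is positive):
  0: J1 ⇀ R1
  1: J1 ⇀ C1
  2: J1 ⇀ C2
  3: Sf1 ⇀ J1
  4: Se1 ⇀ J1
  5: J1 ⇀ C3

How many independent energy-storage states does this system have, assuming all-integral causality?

bond 3 stroke at Sf1  (Sf1 (Sf) sets flow on bond)
bond 4 stroke at J1  (Se1 (Se) sets effort on bond)
bond 0 stroke at J1  (J1 flow already set via bond 3)
bond 1 stroke at J1  (J1 flow already set via bond 3)
bond 2 stroke at J1  (1-jn J1 has f-setter on 3)
bond 5 stroke at J1  (common-f at J1 fixed by 3)

3  (C1, C2, C3 all integral)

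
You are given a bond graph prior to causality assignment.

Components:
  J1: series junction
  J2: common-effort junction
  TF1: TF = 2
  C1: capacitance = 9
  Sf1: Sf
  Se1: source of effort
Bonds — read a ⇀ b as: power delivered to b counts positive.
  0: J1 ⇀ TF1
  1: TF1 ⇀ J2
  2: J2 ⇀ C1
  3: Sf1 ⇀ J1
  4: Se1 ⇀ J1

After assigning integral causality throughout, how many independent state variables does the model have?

β3 stroke→Sf1  (source Sf1 imposes f)
β4 stroke→J1  (Se1 fixes effort; stroke away)
β0 stroke→J1  (J1: bond 3 brought flow, rest push out)
β1 stroke→TF1  (through TF1, causality passes straight; one stroke at TF1)
β2 stroke→J2  (J2: last free bond brings effort in)

1  (C1 all integral)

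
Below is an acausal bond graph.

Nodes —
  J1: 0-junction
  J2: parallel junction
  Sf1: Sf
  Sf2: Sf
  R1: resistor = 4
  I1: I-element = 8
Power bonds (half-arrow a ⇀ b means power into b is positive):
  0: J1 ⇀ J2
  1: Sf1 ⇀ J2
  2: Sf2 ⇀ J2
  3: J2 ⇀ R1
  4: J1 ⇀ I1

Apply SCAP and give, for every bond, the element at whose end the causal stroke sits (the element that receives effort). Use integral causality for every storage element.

#0 stroke at J1
#1 stroke at Sf1
#2 stroke at Sf2
#3 stroke at J2
#4 stroke at I1

b1 |Sf1  (Sf1 fixes flow; stroke at Sf1)
b2 |Sf2  (Sf2: flow source, stroke at near end)
b4 |I1  (prefer integral on I1)
b0 |J1  (only one effort-in slot at J1)
b3 |J2  (J2: last free bond brings effort in)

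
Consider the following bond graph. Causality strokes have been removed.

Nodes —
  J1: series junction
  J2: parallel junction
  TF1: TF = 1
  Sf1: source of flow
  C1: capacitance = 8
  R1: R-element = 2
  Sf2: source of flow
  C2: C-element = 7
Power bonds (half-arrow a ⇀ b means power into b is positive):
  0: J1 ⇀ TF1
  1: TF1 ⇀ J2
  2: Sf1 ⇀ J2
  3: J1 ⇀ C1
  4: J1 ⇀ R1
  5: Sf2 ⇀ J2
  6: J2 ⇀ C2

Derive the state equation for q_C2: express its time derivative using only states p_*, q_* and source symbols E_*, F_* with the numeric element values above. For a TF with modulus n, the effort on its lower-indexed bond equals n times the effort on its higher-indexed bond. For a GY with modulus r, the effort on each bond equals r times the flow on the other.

dq_C2/dt = F_Sf1 + F_Sf2 - q_C1/16 - q_C2/14

#2 stroke at Sf1  (Sf1 (Sf) sets flow on bond)
#5 stroke at Sf2  (source Sf2 imposes f)
#3 stroke at J1  (C1 outputs effort q/C1)
#6 stroke at J2  (prefer integral on C2)
#1 stroke at TF1  (J2: bond 6 brought effort, rest push out)
#0 stroke at J1  (through TF1, causality passes straight; one stroke at TF1)
#4 stroke at R1  (J1 needs exactly one f-in)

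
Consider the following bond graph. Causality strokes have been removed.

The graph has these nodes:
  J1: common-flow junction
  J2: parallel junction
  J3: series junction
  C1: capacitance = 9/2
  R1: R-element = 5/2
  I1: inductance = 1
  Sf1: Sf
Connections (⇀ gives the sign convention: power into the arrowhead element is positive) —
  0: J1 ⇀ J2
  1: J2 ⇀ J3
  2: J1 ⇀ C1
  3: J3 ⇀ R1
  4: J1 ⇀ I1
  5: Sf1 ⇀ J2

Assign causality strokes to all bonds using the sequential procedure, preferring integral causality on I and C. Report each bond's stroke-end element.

β5 stroke→Sf1  (Sf1: flow source, stroke at near end)
β2 stroke→J1  (C1: C, integral causality)
β4 stroke→I1  (prefer integral on I1)
β0 stroke→J1  (J1 flow already set via bond 4)
β1 stroke→J2  (J2: last free bond brings effort in)
β3 stroke→J3  (J3 flow already set via bond 1)

bond 0 stroke→J1
bond 1 stroke→J2
bond 2 stroke→J1
bond 3 stroke→J3
bond 4 stroke→I1
bond 5 stroke→Sf1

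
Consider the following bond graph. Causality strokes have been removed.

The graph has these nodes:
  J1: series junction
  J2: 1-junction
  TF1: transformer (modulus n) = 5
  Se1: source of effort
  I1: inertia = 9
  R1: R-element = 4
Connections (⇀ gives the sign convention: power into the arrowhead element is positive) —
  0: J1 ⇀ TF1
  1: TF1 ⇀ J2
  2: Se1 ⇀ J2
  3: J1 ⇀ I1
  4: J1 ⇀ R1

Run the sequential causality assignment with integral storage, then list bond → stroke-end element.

b2 stroke at J2  (source Se1 imposes e)
b1 stroke at TF1  (closing 1-jn rule on J2)
b0 stroke at J1  (through TF1, causality passes straight; one stroke at TF1)
b3 stroke at I1  (I1: I, integral causality)
b4 stroke at J1  (1-jn J1 has f-setter on 3)

b0 stroke→J1
b1 stroke→TF1
b2 stroke→J2
b3 stroke→I1
b4 stroke→J1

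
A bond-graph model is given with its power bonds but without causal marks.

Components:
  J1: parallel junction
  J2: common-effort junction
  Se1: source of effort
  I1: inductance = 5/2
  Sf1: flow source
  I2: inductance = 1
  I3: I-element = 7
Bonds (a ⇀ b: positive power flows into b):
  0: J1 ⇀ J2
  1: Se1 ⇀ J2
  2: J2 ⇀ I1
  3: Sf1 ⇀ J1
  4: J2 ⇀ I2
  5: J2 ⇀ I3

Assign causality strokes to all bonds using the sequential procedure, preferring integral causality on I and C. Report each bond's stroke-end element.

bond 1 |J2  (Se1: effort source, stroke at far end)
bond 3 |Sf1  (Sf1: flow source, stroke at near end)
bond 0 |J1  (J1 needs exactly one e-in)
bond 2 |I1  (0-jn J2 has e-setter on 1)
bond 4 |I2  (J2: bond 1 brought effort, rest push out)
bond 5 |I3  (common-e at J2 fixed by 1)

#0 stroke at J1
#1 stroke at J2
#2 stroke at I1
#3 stroke at Sf1
#4 stroke at I2
#5 stroke at I3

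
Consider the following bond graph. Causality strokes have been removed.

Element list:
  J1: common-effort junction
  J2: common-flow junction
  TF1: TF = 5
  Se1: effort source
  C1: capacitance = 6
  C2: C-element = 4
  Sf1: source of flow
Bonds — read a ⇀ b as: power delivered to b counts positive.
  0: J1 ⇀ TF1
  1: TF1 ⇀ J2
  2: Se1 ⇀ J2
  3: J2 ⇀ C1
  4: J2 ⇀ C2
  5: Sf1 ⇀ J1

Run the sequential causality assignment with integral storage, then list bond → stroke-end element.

bond 2 →J2  (Se1 fixes effort; stroke away)
bond 5 →Sf1  (Sf1: flow source, stroke at near end)
bond 0 →J1  (closing 0-jn rule on J1)
bond 1 →TF1  (TF1: transformer flips bond 0)
bond 3 →J2  (1-jn J2 has f-setter on 1)
bond 4 →J2  (J2 flow already set via bond 1)

b0 stroke→J1
b1 stroke→TF1
b2 stroke→J2
b3 stroke→J2
b4 stroke→J2
b5 stroke→Sf1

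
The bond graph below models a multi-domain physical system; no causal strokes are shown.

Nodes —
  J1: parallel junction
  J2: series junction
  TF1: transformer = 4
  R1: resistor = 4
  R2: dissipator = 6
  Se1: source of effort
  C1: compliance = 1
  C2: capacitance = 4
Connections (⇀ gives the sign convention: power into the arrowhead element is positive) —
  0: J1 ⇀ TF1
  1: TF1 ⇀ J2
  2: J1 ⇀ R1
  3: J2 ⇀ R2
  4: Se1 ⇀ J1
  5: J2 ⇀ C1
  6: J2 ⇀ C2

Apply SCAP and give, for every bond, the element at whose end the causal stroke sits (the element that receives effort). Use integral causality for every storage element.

β4 stroke at J1  (source Se1 imposes e)
β0 stroke at TF1  (J1: bond 4 brought effort, rest push out)
β2 stroke at R1  (J1 effort already set via bond 4)
β1 stroke at J2  (through TF1, causality passes straight; one stroke at TF1)
β5 stroke at J2  (C1 integral (e out))
β6 stroke at J2  (prefer integral on C2)
β3 stroke at R2  (J2 needs exactly one f-in)

#0 |TF1
#1 |J2
#2 |R1
#3 |R2
#4 |J1
#5 |J2
#6 |J2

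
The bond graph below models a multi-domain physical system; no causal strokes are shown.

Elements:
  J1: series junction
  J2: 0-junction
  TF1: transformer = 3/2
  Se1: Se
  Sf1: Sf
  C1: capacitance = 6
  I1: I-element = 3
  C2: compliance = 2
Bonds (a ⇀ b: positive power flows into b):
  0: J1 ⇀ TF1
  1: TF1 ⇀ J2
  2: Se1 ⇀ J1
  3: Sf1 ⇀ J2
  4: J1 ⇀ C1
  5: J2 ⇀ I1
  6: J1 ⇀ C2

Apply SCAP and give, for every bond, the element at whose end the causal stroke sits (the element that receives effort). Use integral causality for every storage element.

β2 stroke at J1  (source Se1 imposes e)
β3 stroke at Sf1  (Sf1 (Sf) sets flow on bond)
β4 stroke at J1  (C1 integral (e out))
β5 stroke at I1  (prefer integral on I1)
β1 stroke at J2  (J2 needs exactly one e-in)
β0 stroke at TF1  (TF1 one-in-one-out from 1)
β6 stroke at J1  (common-f at J1 fixed by 0)

b0 |TF1
b1 |J2
b2 |J1
b3 |Sf1
b4 |J1
b5 |I1
b6 |J1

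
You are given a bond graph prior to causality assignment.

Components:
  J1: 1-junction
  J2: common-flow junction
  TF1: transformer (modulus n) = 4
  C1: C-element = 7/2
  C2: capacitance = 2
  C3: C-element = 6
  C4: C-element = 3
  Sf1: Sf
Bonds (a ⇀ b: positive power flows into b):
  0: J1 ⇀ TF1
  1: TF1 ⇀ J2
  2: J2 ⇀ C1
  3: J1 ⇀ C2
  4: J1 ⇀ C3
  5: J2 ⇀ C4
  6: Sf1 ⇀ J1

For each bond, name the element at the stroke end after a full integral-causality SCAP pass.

#6 →Sf1  (Sf1 (Sf) sets flow on bond)
#0 →J1  (1-jn J1 has f-setter on 6)
#3 →J1  (J1: bond 6 brought flow, rest push out)
#4 →J1  (J1 flow already set via bond 6)
#1 →TF1  (through TF1, causality passes straight; one stroke at TF1)
#2 →J2  (J2: bond 1 brought flow, rest push out)
#5 →J2  (common-f at J2 fixed by 1)

#0 stroke at J1
#1 stroke at TF1
#2 stroke at J2
#3 stroke at J1
#4 stroke at J1
#5 stroke at J2
#6 stroke at Sf1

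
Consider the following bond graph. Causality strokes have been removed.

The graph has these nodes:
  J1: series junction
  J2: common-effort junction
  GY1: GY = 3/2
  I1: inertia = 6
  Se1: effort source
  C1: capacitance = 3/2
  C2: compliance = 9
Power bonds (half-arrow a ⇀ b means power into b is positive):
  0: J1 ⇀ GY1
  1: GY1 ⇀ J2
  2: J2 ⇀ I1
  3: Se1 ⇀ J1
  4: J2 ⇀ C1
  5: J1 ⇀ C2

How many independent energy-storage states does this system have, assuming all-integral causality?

bond 3 stroke→J1  (Se1 fixes effort; stroke away)
bond 2 stroke→I1  (prefer integral on I1)
bond 4 stroke→J2  (C1: C, integral causality)
bond 1 stroke→GY1  (J2: bond 4 brought effort, rest push out)
bond 0 stroke→GY1  (GY1 both-in/both-out from 1)
bond 5 stroke→J1  (1-jn J1 has f-setter on 0)

3  (C1, C2, I1 all integral)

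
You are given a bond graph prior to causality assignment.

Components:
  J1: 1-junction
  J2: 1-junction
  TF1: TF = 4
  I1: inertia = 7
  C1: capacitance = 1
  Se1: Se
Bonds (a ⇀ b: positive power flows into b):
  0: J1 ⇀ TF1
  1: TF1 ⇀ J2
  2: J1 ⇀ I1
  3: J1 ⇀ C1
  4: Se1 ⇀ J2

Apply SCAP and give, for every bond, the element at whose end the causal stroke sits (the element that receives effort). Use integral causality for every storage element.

b4 stroke at J2  (Se1: effort source, stroke at far end)
b1 stroke at TF1  (J2: last free bond brings flow in)
b0 stroke at J1  (TF1 one-in-one-out from 1)
b2 stroke at I1  (I1 outputs flow p/I1)
b3 stroke at J1  (J1: bond 2 brought flow, rest push out)

b0 stroke→J1
b1 stroke→TF1
b2 stroke→I1
b3 stroke→J1
b4 stroke→J2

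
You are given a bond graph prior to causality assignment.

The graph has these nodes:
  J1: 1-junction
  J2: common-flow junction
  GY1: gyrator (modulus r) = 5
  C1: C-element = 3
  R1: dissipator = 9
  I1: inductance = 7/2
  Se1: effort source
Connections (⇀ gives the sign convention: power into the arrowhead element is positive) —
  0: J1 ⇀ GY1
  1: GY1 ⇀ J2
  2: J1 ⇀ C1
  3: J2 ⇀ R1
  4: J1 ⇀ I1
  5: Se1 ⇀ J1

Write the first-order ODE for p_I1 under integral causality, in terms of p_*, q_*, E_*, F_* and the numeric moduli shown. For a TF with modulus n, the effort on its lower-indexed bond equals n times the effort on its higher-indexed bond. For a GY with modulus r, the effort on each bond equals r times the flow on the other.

dp_I1/dt = E_Se1 - 50*p_I1/63 - q_C1/3

β5 stroke→J1  (Se1 (Se) sets effort on bond)
β2 stroke→J1  (prefer integral on C1)
β4 stroke→I1  (I1 integral (f out))
β0 stroke→J1  (1-jn J1 has f-setter on 4)
β1 stroke→J2  (through GY1, causality inverts; strokes same side of GY1)
β3 stroke→R1  (J2 needs exactly one f-in)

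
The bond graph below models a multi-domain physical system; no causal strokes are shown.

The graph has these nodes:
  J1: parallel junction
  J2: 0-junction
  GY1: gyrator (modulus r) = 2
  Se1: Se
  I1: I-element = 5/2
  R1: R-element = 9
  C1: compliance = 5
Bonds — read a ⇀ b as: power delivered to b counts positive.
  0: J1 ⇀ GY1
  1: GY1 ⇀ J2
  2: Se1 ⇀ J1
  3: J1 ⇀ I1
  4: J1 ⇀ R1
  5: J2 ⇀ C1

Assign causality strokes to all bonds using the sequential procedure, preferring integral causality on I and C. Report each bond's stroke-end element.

#2 →J1  (Se1 fixes effort; stroke away)
#0 →GY1  (J1: bond 2 brought effort, rest push out)
#3 →I1  (common-e at J1 fixed by 2)
#4 →R1  (0-jn J1 has e-setter on 2)
#1 →GY1  (GY1: gyrator matches bond 0)
#5 →J2  (J2: last free bond brings effort in)

bond 0 →GY1
bond 1 →GY1
bond 2 →J1
bond 3 →I1
bond 4 →R1
bond 5 →J2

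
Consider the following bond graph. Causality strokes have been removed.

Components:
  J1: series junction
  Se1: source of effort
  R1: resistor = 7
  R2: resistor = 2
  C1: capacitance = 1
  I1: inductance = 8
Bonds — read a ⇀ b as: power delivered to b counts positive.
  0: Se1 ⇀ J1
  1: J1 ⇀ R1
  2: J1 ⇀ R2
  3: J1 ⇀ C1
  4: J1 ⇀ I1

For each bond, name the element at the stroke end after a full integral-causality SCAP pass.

b0 |J1  (source Se1 imposes e)
b3 |J1  (C1: C, integral causality)
b4 |I1  (prefer integral on I1)
b1 |J1  (J1: bond 4 brought flow, rest push out)
b2 |J1  (J1 flow already set via bond 4)

b0 stroke→J1
b1 stroke→J1
b2 stroke→J1
b3 stroke→J1
b4 stroke→I1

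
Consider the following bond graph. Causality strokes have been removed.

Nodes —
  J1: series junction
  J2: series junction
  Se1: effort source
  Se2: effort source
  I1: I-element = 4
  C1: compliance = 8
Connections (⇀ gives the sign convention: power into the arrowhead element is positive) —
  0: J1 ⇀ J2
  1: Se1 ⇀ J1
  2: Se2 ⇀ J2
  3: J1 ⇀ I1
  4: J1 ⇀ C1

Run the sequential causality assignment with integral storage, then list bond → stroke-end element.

#1 stroke→J1  (Se1 fixes effort; stroke away)
#2 stroke→J2  (source Se2 imposes e)
#0 stroke→J1  (closing 1-jn rule on J2)
#3 stroke→I1  (I1: I, integral causality)
#4 stroke→J1  (1-jn J1 has f-setter on 3)

#0 →J1
#1 →J1
#2 →J2
#3 →I1
#4 →J1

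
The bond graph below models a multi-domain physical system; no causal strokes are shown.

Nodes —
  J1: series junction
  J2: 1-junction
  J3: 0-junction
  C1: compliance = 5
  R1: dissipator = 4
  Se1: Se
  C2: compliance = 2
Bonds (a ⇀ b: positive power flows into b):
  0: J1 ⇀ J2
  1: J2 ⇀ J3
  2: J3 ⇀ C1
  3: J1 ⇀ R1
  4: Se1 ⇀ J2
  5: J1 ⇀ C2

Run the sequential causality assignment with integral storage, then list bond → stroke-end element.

b0 stroke→J1
b1 stroke→J2
b2 stroke→J3
b3 stroke→R1
b4 stroke→J2
b5 stroke→J1

β4 |J2  (source Se1 imposes e)
β2 |J3  (prefer integral on C1)
β1 |J2  (J3 effort already set via bond 2)
β0 |J1  (J2: last free bond brings flow in)
β5 |J1  (C2 outputs effort q/C2)
β3 |R1  (J1 needs exactly one f-in)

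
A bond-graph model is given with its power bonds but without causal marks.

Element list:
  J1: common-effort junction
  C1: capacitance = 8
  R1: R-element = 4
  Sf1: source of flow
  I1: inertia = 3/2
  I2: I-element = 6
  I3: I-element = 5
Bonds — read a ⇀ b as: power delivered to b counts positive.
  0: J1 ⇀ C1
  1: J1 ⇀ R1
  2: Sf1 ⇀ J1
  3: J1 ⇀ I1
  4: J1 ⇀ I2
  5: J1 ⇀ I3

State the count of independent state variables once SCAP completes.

β2 stroke at Sf1  (Sf1 (Sf) sets flow on bond)
β0 stroke at J1  (prefer integral on C1)
β1 stroke at R1  (J1 effort already set via bond 0)
β3 stroke at I1  (J1: bond 0 brought effort, rest push out)
β4 stroke at I2  (J1 effort already set via bond 0)
β5 stroke at I3  (J1 effort already set via bond 0)

4  (C1, I1, I2, I3 all integral)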